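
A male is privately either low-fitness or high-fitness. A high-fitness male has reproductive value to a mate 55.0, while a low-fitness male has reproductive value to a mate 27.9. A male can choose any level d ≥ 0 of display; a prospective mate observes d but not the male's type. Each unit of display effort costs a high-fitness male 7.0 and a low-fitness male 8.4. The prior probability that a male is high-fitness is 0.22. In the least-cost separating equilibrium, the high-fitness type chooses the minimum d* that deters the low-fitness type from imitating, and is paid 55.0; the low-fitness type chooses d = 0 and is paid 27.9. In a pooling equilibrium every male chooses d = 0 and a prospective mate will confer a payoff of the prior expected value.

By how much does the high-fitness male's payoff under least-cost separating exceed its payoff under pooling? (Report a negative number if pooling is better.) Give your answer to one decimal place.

Least-cost separating signal: d* solves 27.9 = 55.0 − 8.4·d*, so d* = (55.0 − 27.9)/8.4 ≈ 3.2262.
High-fitness type's separating payoff: 55.0 − 7.0 × d* = 55.0 − 7.0 × (55.0 − 27.9)/8.4 = 55.0 − 189.7/8.4 ≈ 32.417.
Pooling payoff: 0.22 × 55.0 + 0.78 × 27.9 = 33.862.
Difference: 32.417 − 33.862 = -1.445, i.e. -1.4 to one decimal place.
The high-fitness type would prefer the pooling outcome.

-1.4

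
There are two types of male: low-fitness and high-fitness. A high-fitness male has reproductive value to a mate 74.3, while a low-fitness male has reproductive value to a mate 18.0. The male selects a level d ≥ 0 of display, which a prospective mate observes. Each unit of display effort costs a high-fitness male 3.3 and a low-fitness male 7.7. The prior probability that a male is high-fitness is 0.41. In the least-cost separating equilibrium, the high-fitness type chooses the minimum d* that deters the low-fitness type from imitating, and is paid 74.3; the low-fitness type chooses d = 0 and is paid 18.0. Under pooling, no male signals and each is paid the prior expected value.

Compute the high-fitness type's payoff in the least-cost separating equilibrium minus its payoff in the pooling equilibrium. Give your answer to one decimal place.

9.1

Least-cost separating signal: d* solves 18.0 = 74.3 − 7.7·d*, so d* = (74.3 − 18.0)/7.7 ≈ 7.3117.
High-fitness type's separating payoff: 74.3 − 3.3 × d* = 74.3 − 3.3 × (74.3 − 18.0)/7.7 = 74.3 − 185.79/7.7 ≈ 50.171.
Pooling payoff: 0.41 × 74.3 + 0.59 × 18.0 = 41.083.
Difference: 50.171 − 41.083 = 9.088, i.e. 9.1 to one decimal place.
The high-fitness type prefers to separate.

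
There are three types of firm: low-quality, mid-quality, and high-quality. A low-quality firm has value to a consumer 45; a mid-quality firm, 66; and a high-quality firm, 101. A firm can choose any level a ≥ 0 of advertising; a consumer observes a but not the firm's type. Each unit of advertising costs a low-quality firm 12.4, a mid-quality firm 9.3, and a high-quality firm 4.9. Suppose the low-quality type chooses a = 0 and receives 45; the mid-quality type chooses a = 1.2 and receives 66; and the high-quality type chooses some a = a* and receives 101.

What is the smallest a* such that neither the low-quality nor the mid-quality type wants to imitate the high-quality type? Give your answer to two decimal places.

4.96

Mid-quality type (on-path payoff 66 − 9.3×1.2 = 54.84) won't mimic when 54.84 ≥ 101 − 9.3·a*, i.e. a* ≥ 4.96.
Low-quality type (on-path payoff 45) won't mimic when 45 ≥ 101 − 12.4·a*, i.e. a* ≥ 4.52.
Both must hold, so a* = max(4.52, 4.96) = 4.96. The mid-quality type's constraint binds.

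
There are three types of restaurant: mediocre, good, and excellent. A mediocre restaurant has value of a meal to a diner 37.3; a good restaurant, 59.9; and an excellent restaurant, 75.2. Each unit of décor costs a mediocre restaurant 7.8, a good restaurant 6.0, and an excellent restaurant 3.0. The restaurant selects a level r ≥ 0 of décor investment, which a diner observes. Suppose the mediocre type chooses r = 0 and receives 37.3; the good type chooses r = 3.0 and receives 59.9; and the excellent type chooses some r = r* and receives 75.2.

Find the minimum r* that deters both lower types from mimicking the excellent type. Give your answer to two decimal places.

5.55

Good type (on-path payoff 59.9 − 6.0×3.0 = 41.9) won't mimic when 41.9 ≥ 75.2 − 6.0·r*, i.e. r* ≥ 5.55.
Mediocre type (on-path payoff 37.3) won't mimic when 37.3 ≥ 75.2 − 7.8·r*, i.e. r* ≥ 4.86.
Both must hold, so r* = max(4.86, 5.55) = 5.55. The good type's constraint binds.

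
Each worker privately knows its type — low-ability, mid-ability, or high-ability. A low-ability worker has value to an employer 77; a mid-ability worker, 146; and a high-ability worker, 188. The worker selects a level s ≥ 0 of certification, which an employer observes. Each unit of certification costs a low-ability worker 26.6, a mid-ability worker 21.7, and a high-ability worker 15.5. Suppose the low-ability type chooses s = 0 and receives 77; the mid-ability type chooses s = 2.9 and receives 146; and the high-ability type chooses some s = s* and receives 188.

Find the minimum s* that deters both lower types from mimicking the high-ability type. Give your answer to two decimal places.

4.84

Mid-ability type (on-path payoff 146 − 21.7×2.9 = 83.07) won't mimic when 83.07 ≥ 188 − 21.7·s*, i.e. s* ≥ 4.84.
Low-ability type (on-path payoff 77) won't mimic when 77 ≥ 188 − 26.6·s*, i.e. s* ≥ 4.17.
Both must hold, so s* = max(4.17, 4.84) = 4.84. The mid-ability type's constraint binds.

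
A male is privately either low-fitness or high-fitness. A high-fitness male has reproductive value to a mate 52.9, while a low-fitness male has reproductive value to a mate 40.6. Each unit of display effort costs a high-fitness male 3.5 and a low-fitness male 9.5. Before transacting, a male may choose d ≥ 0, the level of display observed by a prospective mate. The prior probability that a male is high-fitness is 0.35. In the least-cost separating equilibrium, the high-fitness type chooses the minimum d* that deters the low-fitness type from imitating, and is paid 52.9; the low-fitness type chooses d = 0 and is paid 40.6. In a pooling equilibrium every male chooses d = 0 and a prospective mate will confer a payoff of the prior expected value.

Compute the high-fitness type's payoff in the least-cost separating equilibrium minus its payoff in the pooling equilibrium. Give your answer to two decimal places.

Least-cost separating signal: d* solves 40.6 = 52.9 − 9.5·d*, so d* = (52.9 − 40.6)/9.5 ≈ 1.2947.
High-fitness type's separating payoff: 52.9 − 3.5 × d* = 52.9 − 3.5 × (52.9 − 40.6)/9.5 = 52.9 − 43.05/9.5 ≈ 48.3684.
Pooling payoff: 0.35 × 52.9 + 0.65 × 40.6 = 44.905.
Difference: 48.3684 − 44.905 = 3.4634, i.e. 3.46 to two decimal places.
The high-fitness type prefers to separate.

3.46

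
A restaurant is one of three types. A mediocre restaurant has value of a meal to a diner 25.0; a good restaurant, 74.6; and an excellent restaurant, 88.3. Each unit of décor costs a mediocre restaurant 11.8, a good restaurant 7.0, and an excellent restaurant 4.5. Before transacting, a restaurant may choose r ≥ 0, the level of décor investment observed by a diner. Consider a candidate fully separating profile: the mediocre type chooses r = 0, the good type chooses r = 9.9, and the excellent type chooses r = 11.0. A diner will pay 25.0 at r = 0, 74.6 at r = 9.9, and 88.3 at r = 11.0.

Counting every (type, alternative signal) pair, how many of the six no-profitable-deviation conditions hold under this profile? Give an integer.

Good (own payoff 74.6 − 7.0×9.9 = 5.3): to r=0 gives 25.0 → profitable ✗; to r=11.0 gives 88.3 − 7.0×11.0 = 11.3 → profitable ✗.
Excellent (own payoff 88.3 − 4.5×11.0 = 38.8): to r=0 gives 25.0 → no gain ✓; to r=9.9 gives 74.6 − 4.5×9.9 = 30.05 → no gain ✓.
Mediocre (own payoff 25.0): to r=9.9 gives 74.6 − 11.8×9.9 = -42.22 → no gain ✓; to r=11.0 gives 88.3 − 11.8×11.0 = -41.5 → no gain ✓.
4 of the 6 constraints hold; not an equilibrium.

4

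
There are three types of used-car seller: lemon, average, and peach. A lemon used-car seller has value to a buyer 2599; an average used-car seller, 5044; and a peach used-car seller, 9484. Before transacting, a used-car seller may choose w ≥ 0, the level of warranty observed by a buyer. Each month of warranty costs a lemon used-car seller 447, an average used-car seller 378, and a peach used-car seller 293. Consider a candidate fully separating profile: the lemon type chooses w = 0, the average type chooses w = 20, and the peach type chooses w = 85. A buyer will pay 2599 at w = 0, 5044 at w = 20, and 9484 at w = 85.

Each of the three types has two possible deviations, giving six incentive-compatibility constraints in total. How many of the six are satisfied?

3

Peach (own payoff 9484 − 293×85 = -15421): to w=0 gives 2599 → profitable ✗; to w=20 gives 5044 − 293×20 = -816 → profitable ✗.
Lemon (own payoff 2599): to w=20 gives 5044 − 447×20 = -3896 → no gain ✓; to w=85 gives 9484 − 447×85 = -28511 → no gain ✓.
Average (own payoff 5044 − 378×20 = -2516): to w=0 gives 2599 → profitable ✗; to w=85 gives 9484 − 378×85 = -22646 → no gain ✓.
3 of the 6 constraints hold; not an equilibrium.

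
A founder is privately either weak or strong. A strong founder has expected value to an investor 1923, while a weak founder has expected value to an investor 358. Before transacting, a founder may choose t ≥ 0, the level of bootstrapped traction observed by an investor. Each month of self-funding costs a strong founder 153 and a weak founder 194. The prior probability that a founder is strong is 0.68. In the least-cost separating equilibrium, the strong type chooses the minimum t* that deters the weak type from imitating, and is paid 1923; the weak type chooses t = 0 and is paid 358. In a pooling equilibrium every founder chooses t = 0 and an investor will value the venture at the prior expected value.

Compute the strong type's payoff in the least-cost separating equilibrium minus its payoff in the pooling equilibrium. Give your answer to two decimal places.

Least-cost separating signal: t* solves 358 = 1923 − 194·t*, so t* = (1923 − 358)/194 ≈ 8.0670.
Strong type's separating payoff: 1923 − 153 × t* = 1923 − 153 × (1923 − 358)/194 = 1923 − 239445/194 ≈ 688.7474.
Pooling payoff: 0.68 × 1923 + 0.32 × 358 = 1422.2.
Difference: 688.7474 − 1422.2 = -733.4526, i.e. -733.45 to two decimal places.
The strong type would prefer the pooling outcome.

-733.45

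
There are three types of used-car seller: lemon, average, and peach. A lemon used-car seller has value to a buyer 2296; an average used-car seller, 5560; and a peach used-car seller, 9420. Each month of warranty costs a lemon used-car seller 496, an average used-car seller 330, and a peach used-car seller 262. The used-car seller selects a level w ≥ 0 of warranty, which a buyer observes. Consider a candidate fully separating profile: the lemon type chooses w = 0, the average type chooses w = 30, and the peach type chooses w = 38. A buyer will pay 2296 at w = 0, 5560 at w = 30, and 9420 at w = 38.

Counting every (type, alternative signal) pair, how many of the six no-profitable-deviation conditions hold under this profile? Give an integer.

Peach (own payoff 9420 − 262×38 = -536): to w=0 gives 2296 → profitable ✗; to w=30 gives 5560 − 262×30 = -2300 → no gain ✓.
Lemon (own payoff 2296): to w=30 gives 5560 − 496×30 = -9320 → no gain ✓; to w=38 gives 9420 − 496×38 = -9428 → no gain ✓.
Average (own payoff 5560 − 330×30 = -4340): to w=0 gives 2296 → profitable ✗; to w=38 gives 9420 − 330×38 = -3120 → profitable ✗.
3 of the 6 constraints hold; not an equilibrium.

3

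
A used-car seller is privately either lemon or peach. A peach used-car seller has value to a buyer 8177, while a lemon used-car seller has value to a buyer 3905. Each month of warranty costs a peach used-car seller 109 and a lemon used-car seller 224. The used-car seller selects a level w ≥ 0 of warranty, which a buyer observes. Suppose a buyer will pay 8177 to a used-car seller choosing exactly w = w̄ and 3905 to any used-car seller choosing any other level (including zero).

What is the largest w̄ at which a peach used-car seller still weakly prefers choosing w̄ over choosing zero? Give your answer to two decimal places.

39.19

Choosing w̄ yields the peach type 8177 − 109·w̄; choosing zero yields 3905.
The peach type is indifferent at 8177 − 109·w̄ = 3905, i.e. w̄ = (8177 − 3905) / 109 ≈ 39.19.
For any w̄ above 39.19 the peach type would rather pool at zero, so separation collapses.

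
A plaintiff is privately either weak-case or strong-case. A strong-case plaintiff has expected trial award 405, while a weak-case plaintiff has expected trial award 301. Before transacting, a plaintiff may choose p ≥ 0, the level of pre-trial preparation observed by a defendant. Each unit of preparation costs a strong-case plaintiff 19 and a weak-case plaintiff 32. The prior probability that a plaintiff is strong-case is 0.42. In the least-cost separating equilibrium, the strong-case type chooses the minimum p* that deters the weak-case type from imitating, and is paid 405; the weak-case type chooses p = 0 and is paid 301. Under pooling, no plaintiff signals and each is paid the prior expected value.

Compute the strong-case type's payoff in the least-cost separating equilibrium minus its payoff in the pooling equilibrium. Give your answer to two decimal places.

-1.43

Least-cost separating signal: p* solves 301 = 405 − 32·p*, so p* = (405 − 301)/32 = 3.25.
Strong-case type's separating payoff: 405 − 19 × p* = 405 − 19 × (405 − 301)/32 = 405 − 1976/32 = 343.25.
Pooling payoff: 0.42 × 405 + 0.58 × 301 = 344.68.
Difference: 343.25 − 344.68 = -1.43.
The strong-case type would prefer the pooling outcome.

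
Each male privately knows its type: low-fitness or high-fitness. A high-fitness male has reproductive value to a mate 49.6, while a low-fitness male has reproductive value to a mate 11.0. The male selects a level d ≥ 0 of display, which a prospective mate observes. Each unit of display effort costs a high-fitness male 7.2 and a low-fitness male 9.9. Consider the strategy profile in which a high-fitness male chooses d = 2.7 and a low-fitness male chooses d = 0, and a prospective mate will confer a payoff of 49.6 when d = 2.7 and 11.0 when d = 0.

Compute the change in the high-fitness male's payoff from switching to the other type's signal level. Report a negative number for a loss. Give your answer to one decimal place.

Playing d = 2.7 the high-fitness male receives 49.6 − 7.2 × 2.7 = 30.16.
Deviating to d = 0 yields 11.0 instead.
Gain from deviating: 11.0 − 30.16 = -19.16, i.e. -19.2 to one decimal place.
The gain is negative, so the high-fitness type's incentive-compatibility constraint is satisfied.

-19.2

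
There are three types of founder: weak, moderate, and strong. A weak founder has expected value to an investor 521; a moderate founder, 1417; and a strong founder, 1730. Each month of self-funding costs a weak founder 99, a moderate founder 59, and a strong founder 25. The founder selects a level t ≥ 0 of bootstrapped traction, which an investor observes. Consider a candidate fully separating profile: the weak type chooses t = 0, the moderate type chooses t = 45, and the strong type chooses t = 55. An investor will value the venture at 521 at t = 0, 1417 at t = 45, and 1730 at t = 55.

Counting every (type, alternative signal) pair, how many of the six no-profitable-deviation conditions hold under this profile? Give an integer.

Weak (own payoff 521): to t=45 gives 1417 − 99×45 = -3038 → no gain ✓; to t=55 gives 1730 − 99×55 = -3715 → no gain ✓.
Strong (own payoff 1730 − 25×55 = 355): to t=0 gives 521 → profitable ✗; to t=45 gives 1417 − 25×45 = 292 → no gain ✓.
Moderate (own payoff 1417 − 59×45 = -1238): to t=0 gives 521 → profitable ✗; to t=55 gives 1730 − 59×55 = -1515 → no gain ✓.
4 of the 6 constraints hold; not an equilibrium.

4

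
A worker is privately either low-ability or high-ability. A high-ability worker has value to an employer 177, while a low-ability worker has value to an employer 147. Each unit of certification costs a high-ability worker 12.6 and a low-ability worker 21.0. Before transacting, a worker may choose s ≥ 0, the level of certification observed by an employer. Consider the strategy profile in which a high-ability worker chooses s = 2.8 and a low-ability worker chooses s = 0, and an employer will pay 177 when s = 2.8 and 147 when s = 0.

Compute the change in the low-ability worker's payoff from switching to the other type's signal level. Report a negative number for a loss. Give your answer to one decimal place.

-28.8

Playing s = 0 the low-ability worker receives 147.
Deviating to s = 2.8 brings payment 177 at cost 21.0 × 2.8 = 58.8, netting 118.2.
Gain from deviating: 118.2 − 147 = -28.8.
The gain is negative, so the low-ability type's incentive-compatibility constraint is satisfied.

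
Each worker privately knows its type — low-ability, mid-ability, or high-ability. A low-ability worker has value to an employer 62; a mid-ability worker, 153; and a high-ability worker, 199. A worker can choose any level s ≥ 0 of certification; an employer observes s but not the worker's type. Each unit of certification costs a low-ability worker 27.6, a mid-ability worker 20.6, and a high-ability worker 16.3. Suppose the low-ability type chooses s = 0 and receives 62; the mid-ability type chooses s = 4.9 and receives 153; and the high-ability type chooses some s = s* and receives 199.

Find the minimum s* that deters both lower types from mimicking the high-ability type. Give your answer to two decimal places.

7.13

Low-ability type (on-path payoff 62) won't mimic when 62 ≥ 199 − 27.6·s*, i.e. s* ≥ 4.96.
Mid-ability type (on-path payoff 153 − 20.6×4.9 = 52.06) won't mimic when 52.06 ≥ 199 − 20.6·s*, i.e. s* ≥ 7.13.
Both must hold, so s* = max(4.96, 7.13) = 7.13. The mid-ability type's constraint binds.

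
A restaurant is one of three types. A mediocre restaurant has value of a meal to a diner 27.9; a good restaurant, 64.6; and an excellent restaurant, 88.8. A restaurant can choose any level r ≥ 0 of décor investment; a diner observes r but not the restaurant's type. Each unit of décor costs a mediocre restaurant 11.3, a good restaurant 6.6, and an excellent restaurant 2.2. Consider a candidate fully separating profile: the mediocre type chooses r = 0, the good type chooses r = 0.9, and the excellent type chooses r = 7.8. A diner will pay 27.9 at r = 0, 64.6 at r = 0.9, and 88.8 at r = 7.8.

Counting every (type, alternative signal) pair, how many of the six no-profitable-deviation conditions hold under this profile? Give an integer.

5

Mediocre (own payoff 27.9): to r=0.9 gives 64.6 − 11.3×0.9 = 54.43 → profitable ✗; to r=7.8 gives 88.8 − 11.3×7.8 = 0.66 → no gain ✓.
Good (own payoff 64.6 − 6.6×0.9 = 58.66): to r=0 gives 27.9 → no gain ✓; to r=7.8 gives 88.8 − 6.6×7.8 = 37.32 → no gain ✓.
Excellent (own payoff 88.8 − 2.2×7.8 = 71.64): to r=0 gives 27.9 → no gain ✓; to r=0.9 gives 64.6 − 2.2×0.9 = 62.62 → no gain ✓.
5 of the 6 constraints hold; not an equilibrium.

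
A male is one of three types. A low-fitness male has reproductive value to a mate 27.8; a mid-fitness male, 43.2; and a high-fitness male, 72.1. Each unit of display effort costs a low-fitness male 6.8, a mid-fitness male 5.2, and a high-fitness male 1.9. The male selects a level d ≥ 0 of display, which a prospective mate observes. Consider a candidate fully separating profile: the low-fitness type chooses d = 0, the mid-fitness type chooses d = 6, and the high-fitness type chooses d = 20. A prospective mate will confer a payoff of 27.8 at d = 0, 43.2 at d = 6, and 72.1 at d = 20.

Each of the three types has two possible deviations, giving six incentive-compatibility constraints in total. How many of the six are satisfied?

5

Mid-fitness (own payoff 43.2 − 5.2×6 = 12): to d=0 gives 27.8 → profitable ✗; to d=20 gives 72.1 − 5.2×20 = -31.9 → no gain ✓.
Low-fitness (own payoff 27.8): to d=6 gives 43.2 − 6.8×6 = 2.4 → no gain ✓; to d=20 gives 72.1 − 6.8×20 = -63.9 → no gain ✓.
High-fitness (own payoff 72.1 − 1.9×20 = 34.1): to d=0 gives 27.8 → no gain ✓; to d=6 gives 43.2 − 1.9×6 = 31.8 → no gain ✓.
5 of the 6 constraints hold; not an equilibrium.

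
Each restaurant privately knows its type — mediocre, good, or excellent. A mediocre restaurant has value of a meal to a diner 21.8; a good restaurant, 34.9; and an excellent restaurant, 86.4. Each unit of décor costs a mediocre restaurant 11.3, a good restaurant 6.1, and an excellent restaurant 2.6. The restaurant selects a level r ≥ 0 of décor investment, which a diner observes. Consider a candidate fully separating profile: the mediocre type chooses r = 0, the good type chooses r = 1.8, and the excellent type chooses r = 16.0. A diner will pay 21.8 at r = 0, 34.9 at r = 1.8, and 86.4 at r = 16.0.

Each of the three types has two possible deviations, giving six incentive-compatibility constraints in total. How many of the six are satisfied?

6

Mediocre (own payoff 21.8): to r=1.8 gives 34.9 − 11.3×1.8 = 14.56 → no gain ✓; to r=16.0 gives 86.4 − 11.3×16.0 = -94.4 → no gain ✓.
Excellent (own payoff 86.4 − 2.6×16.0 = 44.8): to r=0 gives 21.8 → no gain ✓; to r=1.8 gives 34.9 − 2.6×1.8 = 30.22 → no gain ✓.
Good (own payoff 34.9 − 6.1×1.8 = 23.92): to r=0 gives 21.8 → no gain ✓; to r=16.0 gives 86.4 − 6.1×16.0 = -11.2 → no gain ✓.
6 of the 6 constraints hold; this profile is a separating equilibrium.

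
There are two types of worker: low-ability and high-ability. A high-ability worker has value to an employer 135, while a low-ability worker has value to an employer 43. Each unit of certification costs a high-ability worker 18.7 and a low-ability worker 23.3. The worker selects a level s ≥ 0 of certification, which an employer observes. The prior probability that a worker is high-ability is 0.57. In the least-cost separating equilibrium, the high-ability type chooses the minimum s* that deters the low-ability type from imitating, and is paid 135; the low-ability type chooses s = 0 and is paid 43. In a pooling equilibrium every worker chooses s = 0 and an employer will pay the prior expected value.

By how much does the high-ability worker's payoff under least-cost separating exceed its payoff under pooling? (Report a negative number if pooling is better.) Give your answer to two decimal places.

Least-cost separating signal: s* solves 43 = 135 − 23.3·s*, so s* = (135 − 43)/23.3 ≈ 3.9485.
High-ability type's separating payoff: 135 − 18.7 × s* = 135 − 18.7 × (135 − 43)/23.3 = 135 − 1720.4/23.3 ≈ 61.1631.
Pooling payoff: 0.57 × 135 + 0.43 × 43 = 95.44.
Difference: 61.1631 − 95.44 = -34.2769, i.e. -34.28 to two decimal places.
The high-ability type would prefer the pooling outcome.

-34.28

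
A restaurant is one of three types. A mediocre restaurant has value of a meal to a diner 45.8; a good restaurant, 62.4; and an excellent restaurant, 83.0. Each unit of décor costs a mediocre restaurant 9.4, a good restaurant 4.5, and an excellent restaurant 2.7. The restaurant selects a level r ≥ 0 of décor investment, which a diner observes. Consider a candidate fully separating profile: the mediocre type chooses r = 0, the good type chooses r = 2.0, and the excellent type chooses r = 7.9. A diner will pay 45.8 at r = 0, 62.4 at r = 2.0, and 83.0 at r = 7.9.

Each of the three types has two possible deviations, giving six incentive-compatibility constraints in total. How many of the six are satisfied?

6

Excellent (own payoff 83.0 − 2.7×7.9 = 61.67): to r=0 gives 45.8 → no gain ✓; to r=2.0 gives 62.4 − 2.7×2.0 = 57 → no gain ✓.
Good (own payoff 62.4 − 4.5×2.0 = 53.4): to r=0 gives 45.8 → no gain ✓; to r=7.9 gives 83.0 − 4.5×7.9 = 47.45 → no gain ✓.
Mediocre (own payoff 45.8): to r=2.0 gives 62.4 − 9.4×2.0 = 43.6 → no gain ✓; to r=7.9 gives 83.0 − 9.4×7.9 = 8.74 → no gain ✓.
6 of the 6 constraints hold; this profile is a separating equilibrium.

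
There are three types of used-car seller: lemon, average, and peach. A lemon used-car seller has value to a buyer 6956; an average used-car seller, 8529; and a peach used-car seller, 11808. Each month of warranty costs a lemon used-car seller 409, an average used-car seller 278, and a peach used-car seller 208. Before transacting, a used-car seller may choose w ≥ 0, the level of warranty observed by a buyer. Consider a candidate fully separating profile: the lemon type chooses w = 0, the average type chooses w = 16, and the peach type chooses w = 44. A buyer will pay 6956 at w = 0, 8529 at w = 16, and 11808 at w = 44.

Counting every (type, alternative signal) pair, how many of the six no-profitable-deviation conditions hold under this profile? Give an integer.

Average (own payoff 8529 − 278×16 = 4081): to w=0 gives 6956 → profitable ✗; to w=44 gives 11808 − 278×44 = -424 → no gain ✓.
Lemon (own payoff 6956): to w=16 gives 8529 − 409×16 = 1985 → no gain ✓; to w=44 gives 11808 − 409×44 = -6188 → no gain ✓.
Peach (own payoff 11808 − 208×44 = 2656): to w=0 gives 6956 → profitable ✗; to w=16 gives 8529 − 208×16 = 5201 → profitable ✗.
3 of the 6 constraints hold; not an equilibrium.

3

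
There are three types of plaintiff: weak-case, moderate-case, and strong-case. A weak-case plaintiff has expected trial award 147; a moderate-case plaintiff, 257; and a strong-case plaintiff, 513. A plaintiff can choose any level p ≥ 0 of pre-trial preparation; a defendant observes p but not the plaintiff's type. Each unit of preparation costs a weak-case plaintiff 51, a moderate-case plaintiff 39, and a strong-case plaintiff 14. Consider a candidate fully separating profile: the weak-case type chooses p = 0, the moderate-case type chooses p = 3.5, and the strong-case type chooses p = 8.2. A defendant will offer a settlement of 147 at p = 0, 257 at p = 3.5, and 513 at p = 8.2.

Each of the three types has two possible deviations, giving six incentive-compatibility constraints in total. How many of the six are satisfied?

Moderate-case (own payoff 257 − 39×3.5 = 120.5): to p=0 gives 147 → profitable ✗; to p=8.2 gives 513 − 39×8.2 = 193.2 → profitable ✗.
Weak-case (own payoff 147): to p=3.5 gives 257 − 51×3.5 = 78.5 → no gain ✓; to p=8.2 gives 513 − 51×8.2 = 94.8 → no gain ✓.
Strong-case (own payoff 513 − 14×8.2 = 398.2): to p=0 gives 147 → no gain ✓; to p=3.5 gives 257 − 14×3.5 = 208 → no gain ✓.
4 of the 6 constraints hold; not an equilibrium.

4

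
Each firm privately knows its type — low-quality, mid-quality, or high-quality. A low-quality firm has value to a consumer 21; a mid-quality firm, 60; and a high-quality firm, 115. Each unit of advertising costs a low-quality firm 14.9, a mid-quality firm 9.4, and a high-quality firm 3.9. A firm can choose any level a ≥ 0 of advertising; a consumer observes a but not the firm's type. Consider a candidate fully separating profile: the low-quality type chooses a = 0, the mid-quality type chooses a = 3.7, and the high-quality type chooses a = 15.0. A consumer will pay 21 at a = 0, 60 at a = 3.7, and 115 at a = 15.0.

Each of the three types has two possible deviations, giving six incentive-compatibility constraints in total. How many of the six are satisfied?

6

High-quality (own payoff 115 − 3.9×15.0 = 56.5): to a=0 gives 21 → no gain ✓; to a=3.7 gives 60 − 3.9×3.7 = 45.57 → no gain ✓.
Mid-quality (own payoff 60 − 9.4×3.7 = 25.22): to a=0 gives 21 → no gain ✓; to a=15.0 gives 115 − 9.4×15.0 = -26 → no gain ✓.
Low-quality (own payoff 21): to a=3.7 gives 60 − 14.9×3.7 = 4.87 → no gain ✓; to a=15.0 gives 115 − 14.9×15.0 = -108.5 → no gain ✓.
6 of the 6 constraints hold; this profile is a separating equilibrium.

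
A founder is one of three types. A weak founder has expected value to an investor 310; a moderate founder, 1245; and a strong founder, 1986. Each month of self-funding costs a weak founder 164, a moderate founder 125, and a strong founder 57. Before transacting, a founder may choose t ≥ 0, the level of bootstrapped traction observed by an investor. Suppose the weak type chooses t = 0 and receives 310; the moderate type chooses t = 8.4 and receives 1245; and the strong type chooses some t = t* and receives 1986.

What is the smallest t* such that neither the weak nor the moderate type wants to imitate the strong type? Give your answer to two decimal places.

14.33

Weak type (on-path payoff 310) won't mimic when 310 ≥ 1986 − 164·t*, i.e. t* ≥ 10.22.
Moderate type (on-path payoff 1245 − 125×8.4 = 195) won't mimic when 195 ≥ 1986 − 125·t*, i.e. t* ≥ 14.33.
Both must hold, so t* = max(10.22, 14.33) = 14.33. The moderate type's constraint binds.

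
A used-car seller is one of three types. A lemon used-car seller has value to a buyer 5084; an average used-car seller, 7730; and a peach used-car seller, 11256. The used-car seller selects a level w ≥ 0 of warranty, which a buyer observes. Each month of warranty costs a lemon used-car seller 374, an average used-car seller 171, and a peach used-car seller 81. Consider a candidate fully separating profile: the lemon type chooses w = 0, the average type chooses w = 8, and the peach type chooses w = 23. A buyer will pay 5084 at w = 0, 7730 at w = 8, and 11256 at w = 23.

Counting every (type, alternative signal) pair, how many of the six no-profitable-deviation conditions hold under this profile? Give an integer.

5

Lemon (own payoff 5084): to w=8 gives 7730 − 374×8 = 4738 → no gain ✓; to w=23 gives 11256 − 374×23 = 2654 → no gain ✓.
Average (own payoff 7730 − 171×8 = 6362): to w=0 gives 5084 → no gain ✓; to w=23 gives 11256 − 171×23 = 7323 → profitable ✗.
Peach (own payoff 11256 − 81×23 = 9393): to w=0 gives 5084 → no gain ✓; to w=8 gives 7730 − 81×8 = 7082 → no gain ✓.
5 of the 6 constraints hold; not an equilibrium.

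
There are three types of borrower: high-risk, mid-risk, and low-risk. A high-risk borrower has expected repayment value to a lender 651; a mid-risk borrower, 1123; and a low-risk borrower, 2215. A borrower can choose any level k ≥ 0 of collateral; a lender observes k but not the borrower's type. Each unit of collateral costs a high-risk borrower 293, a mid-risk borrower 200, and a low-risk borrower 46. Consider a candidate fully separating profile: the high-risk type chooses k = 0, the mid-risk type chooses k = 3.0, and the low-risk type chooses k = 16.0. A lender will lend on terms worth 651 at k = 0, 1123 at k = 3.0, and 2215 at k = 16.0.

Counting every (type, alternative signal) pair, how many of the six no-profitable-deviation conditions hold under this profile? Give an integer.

Mid-risk (own payoff 1123 − 200×3.0 = 523): to k=0 gives 651 → profitable ✗; to k=16.0 gives 2215 − 200×16.0 = -985 → no gain ✓.
Low-risk (own payoff 2215 − 46×16.0 = 1479): to k=0 gives 651 → no gain ✓; to k=3.0 gives 1123 − 46×3.0 = 985 → no gain ✓.
High-risk (own payoff 651): to k=3.0 gives 1123 − 293×3.0 = 244 → no gain ✓; to k=16.0 gives 2215 − 293×16.0 = -2473 → no gain ✓.
5 of the 6 constraints hold; not an equilibrium.

5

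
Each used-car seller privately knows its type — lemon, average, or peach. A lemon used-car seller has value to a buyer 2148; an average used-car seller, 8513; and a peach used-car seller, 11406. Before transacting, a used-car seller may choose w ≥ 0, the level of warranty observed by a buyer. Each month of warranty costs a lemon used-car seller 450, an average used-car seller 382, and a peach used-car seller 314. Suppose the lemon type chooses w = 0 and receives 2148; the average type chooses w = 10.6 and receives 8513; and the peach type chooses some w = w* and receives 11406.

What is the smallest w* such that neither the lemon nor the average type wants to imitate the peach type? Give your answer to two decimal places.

20.57

Lemon type (on-path payoff 2148) won't mimic when 2148 ≥ 11406 − 450·w*, i.e. w* ≥ 20.57.
Average type (on-path payoff 8513 − 382×10.6 = 4463.8) won't mimic when 4463.8 ≥ 11406 − 382·w*, i.e. w* ≥ 18.17.
Both must hold, so w* = max(20.57, 18.17) = 20.57. The lemon type's constraint binds.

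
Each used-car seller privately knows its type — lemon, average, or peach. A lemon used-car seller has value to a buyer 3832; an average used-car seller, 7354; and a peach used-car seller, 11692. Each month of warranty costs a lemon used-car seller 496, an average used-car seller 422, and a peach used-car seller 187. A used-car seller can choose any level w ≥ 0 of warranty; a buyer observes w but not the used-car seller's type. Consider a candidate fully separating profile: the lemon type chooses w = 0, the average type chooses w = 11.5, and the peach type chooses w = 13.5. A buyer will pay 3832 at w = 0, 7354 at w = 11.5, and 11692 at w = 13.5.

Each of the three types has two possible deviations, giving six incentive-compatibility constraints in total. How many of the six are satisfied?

Lemon (own payoff 3832): to w=11.5 gives 7354 − 496×11.5 = 1650 → no gain ✓; to w=13.5 gives 11692 − 496×13.5 = 4996 → profitable ✗.
Peach (own payoff 11692 − 187×13.5 = 9167.5): to w=0 gives 3832 → no gain ✓; to w=11.5 gives 7354 − 187×11.5 = 5203.5 → no gain ✓.
Average (own payoff 7354 − 422×11.5 = 2501): to w=0 gives 3832 → profitable ✗; to w=13.5 gives 11692 − 422×13.5 = 5995 → profitable ✗.
3 of the 6 constraints hold; not an equilibrium.

3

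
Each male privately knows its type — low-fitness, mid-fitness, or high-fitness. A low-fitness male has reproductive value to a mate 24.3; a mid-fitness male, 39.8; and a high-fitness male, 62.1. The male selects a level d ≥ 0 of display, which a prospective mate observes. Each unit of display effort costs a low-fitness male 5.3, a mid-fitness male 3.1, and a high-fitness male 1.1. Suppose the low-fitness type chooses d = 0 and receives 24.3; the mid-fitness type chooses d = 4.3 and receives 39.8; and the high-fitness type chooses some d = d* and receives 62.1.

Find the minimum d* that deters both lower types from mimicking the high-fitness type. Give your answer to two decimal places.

11.49

Low-fitness type (on-path payoff 24.3) won't mimic when 24.3 ≥ 62.1 − 5.3·d*, i.e. d* ≥ 7.13.
Mid-fitness type (on-path payoff 39.8 − 3.1×4.3 = 26.47) won't mimic when 26.47 ≥ 62.1 − 3.1·d*, i.e. d* ≥ 11.49.
Both must hold, so d* = max(7.13, 11.49) = 11.49. The mid-fitness type's constraint binds.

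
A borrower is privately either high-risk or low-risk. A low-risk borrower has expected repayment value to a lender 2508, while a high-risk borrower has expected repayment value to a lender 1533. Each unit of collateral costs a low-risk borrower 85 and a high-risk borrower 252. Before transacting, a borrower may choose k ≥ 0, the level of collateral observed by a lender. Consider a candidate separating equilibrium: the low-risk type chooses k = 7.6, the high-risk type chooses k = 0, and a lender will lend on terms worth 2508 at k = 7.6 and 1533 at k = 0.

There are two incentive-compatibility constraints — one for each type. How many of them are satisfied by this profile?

Low-risk type: signal → 2508 − 85 × 7.6 = 1862; deviate to 0 → 1533. IC holds (1862 ≥ 1533).
High-risk type: stay at 0 → 1533; mimic → 2508 − 252 × 7.6 = 592.8. IC holds (1533 ≥ 592.8).
2 of 2 constraints hold, so this is a separating equilibrium.

2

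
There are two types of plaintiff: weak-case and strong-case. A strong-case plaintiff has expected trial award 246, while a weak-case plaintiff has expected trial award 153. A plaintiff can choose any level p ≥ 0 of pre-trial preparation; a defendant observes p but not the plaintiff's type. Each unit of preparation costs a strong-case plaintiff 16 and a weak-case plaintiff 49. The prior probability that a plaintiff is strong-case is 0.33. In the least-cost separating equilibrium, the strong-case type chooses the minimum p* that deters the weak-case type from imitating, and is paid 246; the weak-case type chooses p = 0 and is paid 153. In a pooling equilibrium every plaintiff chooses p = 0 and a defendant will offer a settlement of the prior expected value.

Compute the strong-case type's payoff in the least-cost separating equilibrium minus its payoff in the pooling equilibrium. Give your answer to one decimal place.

31.9

Least-cost separating signal: p* solves 153 = 246 − 49·p*, so p* = (246 − 153)/49 ≈ 1.8980.
Strong-case type's separating payoff: 246 − 16 × p* = 246 − 16 × (246 − 153)/49 = 246 − 1488/49 ≈ 215.633.
Pooling payoff: 0.33 × 246 + 0.67 × 153 = 183.69.
Difference: 215.633 − 183.69 = 31.943, i.e. 31.9 to one decimal place.
The strong-case type prefers to separate.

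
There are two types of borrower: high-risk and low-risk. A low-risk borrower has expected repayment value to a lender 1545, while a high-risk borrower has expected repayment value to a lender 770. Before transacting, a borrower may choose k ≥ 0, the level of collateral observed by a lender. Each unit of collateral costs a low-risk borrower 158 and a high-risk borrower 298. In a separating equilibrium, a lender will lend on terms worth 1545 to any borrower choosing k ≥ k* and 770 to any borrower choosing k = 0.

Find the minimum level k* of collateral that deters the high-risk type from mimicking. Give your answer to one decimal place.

A high-risk borrower choosing k = 0 receives 770.
Imitating at k* instead would pay 1545 at cost 298·k*, netting 1545 − 298·k*.
Indifference: 770 = 1545 − 298·k*, so k* = (1545 − 770) / 298 ≈ 2.6.
At k* the high-risk type's incentive constraint just binds; the low-risk type strictly prefers k* since its per-unit cost is lower.

2.6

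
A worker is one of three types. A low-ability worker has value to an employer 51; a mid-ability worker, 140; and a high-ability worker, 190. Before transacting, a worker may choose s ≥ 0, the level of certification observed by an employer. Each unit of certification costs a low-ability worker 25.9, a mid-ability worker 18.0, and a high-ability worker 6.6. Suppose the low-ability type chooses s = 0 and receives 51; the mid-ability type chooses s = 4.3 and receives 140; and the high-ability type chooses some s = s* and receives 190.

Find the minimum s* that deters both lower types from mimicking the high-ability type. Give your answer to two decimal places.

7.08

Mid-ability type (on-path payoff 140 − 18.0×4.3 = 62.6) won't mimic when 62.6 ≥ 190 − 18.0·s*, i.e. s* ≥ 7.08.
Low-ability type (on-path payoff 51) won't mimic when 51 ≥ 190 − 25.9·s*, i.e. s* ≥ 5.37.
Both must hold, so s* = max(5.37, 7.08) = 7.08. The mid-ability type's constraint binds.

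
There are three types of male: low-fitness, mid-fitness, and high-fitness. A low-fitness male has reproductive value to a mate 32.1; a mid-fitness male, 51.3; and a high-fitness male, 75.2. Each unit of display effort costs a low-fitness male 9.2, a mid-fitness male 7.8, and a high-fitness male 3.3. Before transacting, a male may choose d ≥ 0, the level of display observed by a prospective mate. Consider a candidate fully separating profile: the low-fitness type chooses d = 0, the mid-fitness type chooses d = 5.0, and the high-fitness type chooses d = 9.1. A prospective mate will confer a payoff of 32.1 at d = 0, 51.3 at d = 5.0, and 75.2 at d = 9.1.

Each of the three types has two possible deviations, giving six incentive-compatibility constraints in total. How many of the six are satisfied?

Low-fitness (own payoff 32.1): to d=5.0 gives 51.3 − 9.2×5.0 = 5.3 → no gain ✓; to d=9.1 gives 75.2 − 9.2×9.1 = -8.52 → no gain ✓.
Mid-fitness (own payoff 51.3 − 7.8×5.0 = 12.3): to d=0 gives 32.1 → profitable ✗; to d=9.1 gives 75.2 − 7.8×9.1 = 4.22 → no gain ✓.
High-fitness (own payoff 75.2 − 3.3×9.1 = 45.17): to d=0 gives 32.1 → no gain ✓; to d=5.0 gives 51.3 − 3.3×5.0 = 34.8 → no gain ✓.
5 of the 6 constraints hold; not an equilibrium.

5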